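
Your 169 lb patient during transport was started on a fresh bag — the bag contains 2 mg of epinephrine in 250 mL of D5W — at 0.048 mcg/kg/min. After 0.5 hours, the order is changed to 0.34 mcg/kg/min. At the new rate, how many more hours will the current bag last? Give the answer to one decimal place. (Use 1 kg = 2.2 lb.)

1.2 hours

Initial rate:
Weight = 169 lb ÷ 2.2 lb/kg = 76.81818 kg
Dose = 0.048 mcg/kg/min × 76.81818 kg = 3.687273 mcg/min
3.687273 mcg/min × 60 min/hr = 221.2364 mcg/hr
Concentration = 2 mg ÷ 250 mL = 0.008 mg/mL = 8 mcg/mL
Rate = 221.2364 mcg/hr ÷ 8 mcg/mL = 27.65455 mL/hr
Volume infused so far = 27.65455 mL/hr × 0.5 hr = 13.82727 mL
Volume remaining = 250 − 13.82727 = 236.1727 mL
New rate:
Dose = 0.34 mcg/kg/min × 76.81818 kg = 26.11818 mcg/min
26.11818 mcg/min × 60 min/hr = 1567.091 mcg/hr
Rate = 1567.091 mcg/hr ÷ 8 mcg/mL = 195.8864 mL/hr
Time remaining = 236.1727 mL ÷ 195.8864 mL/hr = 1.205662 hr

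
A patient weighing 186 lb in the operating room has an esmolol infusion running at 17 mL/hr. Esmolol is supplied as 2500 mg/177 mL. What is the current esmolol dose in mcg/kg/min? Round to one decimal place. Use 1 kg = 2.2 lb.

Weight = 186 lb ÷ 2.2 lb/kg = 84.54545 kg
Concentration = 2500 mg ÷ 177 mL = 14.12429 mg/mL = 14124.29 mcg/mL
Drug rate = 17 mL/hr × 14124.29 mcg/mL = 240113 mcg/hr
240113 mcg/hr ÷ 60 min/hr = 4001.883 mcg/min
4001.883 mcg/min ÷ 84.54545 kg = 47.3341 mcg/kg/min

47.3 mcg/kg/min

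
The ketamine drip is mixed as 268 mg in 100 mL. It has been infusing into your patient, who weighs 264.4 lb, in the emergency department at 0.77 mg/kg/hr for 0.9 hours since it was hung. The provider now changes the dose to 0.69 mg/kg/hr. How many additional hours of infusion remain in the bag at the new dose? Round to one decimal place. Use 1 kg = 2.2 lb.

2.2 hours

Initial rate:
Weight = 264.4 lb ÷ 2.2 lb/kg = 120.1818 kg
Dose = 0.77 mg/kg/hr × 120.1818 kg = 92.54 mg/hr
Concentration = 268 mg ÷ 100 mL = 2.68 mg/mL
Rate = 92.54 mg/hr ÷ 2.68 mg/mL = 34.52985 mL/hr
Volume infused so far = 34.52985 mL/hr × 0.9 hr = 31.07687 mL
Volume remaining = 100 − 31.07687 = 68.92313 mL
New rate:
Dose = 0.69 mg/kg/hr × 120.1818 kg = 82.92545 mg/hr
Rate = 82.92545 mg/hr ÷ 2.68 mg/mL = 30.94233 mL/hr
Time remaining = 68.92313 mL ÷ 30.94233 mL/hr = 2.22747 hr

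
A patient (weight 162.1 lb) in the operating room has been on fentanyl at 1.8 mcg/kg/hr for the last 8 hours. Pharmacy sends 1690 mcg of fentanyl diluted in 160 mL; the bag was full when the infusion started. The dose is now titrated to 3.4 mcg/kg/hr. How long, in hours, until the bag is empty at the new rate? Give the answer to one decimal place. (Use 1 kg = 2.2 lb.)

Initial rate:
Weight = 162.1 lb ÷ 2.2 lb/kg = 73.68182 kg
Dose = 1.8 mcg/kg/hr × 73.68182 kg = 132.6273 mcg/hr
Concentration = 1690 mcg ÷ 160 mL = 10.5625 mcg/mL
Rate = 132.6273 mcg/hr ÷ 10.5625 mcg/mL = 12.55643 mL/hr
Volume infused so far = 12.55643 mL/hr × 8 hr = 100.4514 mL
Volume remaining = 160 − 100.4514 = 59.54857 mL
New rate:
Dose = 3.4 mcg/kg/hr × 73.68182 kg = 250.5182 mcg/hr
Rate = 250.5182 mcg/hr ÷ 10.5625 mcg/mL = 23.7177 mL/hr
Time remaining = 59.54857 mL ÷ 23.7177 mL/hr = 2.510723 hr

2.5 hours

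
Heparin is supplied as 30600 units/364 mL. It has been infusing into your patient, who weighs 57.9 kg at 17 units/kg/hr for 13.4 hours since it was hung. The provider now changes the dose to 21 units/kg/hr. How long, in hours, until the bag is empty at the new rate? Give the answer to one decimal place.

14.3 hours

Initial rate:
Dose = 17 units/kg/hr × 57.9 kg = 984.3 units/hr
Concentration = 30600 units ÷ 364 mL = 84.06593 units/mL
Rate = 984.3 units/hr ÷ 84.06593 units/mL = 11.70867 mL/hr
Volume infused so far = 11.70867 mL/hr × 13.4 hr = 156.8961 mL
Volume remaining = 364 − 156.8961 = 207.1039 mL
New rate:
Dose = 21 units/kg/hr × 57.9 kg = 1215.9 units/hr
Rate = 1215.9 units/hr ÷ 84.06593 units/mL = 14.46365 mL/hr
Time remaining = 207.1039 mL ÷ 14.46365 mL/hr = 14.31892 hr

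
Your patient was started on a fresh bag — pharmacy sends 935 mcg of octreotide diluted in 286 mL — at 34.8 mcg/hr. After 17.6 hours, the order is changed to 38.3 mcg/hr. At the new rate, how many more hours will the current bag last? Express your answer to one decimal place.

8.4 hours

Initial rate:
Concentration = 935 mcg ÷ 286 mL = 3.269231 mcg/mL
Rate = 34.8 mcg/hr ÷ 3.269231 mcg/mL = 10.64471 mL/hr
Volume infused so far = 10.64471 mL/hr × 17.6 hr = 187.3468 mL
Volume remaining = 286 − 187.3468 = 98.65318 mL
New rate:
Rate = 38.3 mcg/hr ÷ 3.269231 mcg/mL = 11.71529 mL/hr
Time remaining = 98.65318 mL ÷ 11.71529 mL/hr = 8.420888 hr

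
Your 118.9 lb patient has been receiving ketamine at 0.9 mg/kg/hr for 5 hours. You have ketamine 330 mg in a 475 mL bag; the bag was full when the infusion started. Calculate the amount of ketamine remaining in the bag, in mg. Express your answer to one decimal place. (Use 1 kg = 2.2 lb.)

Weight = 118.9 lb ÷ 2.2 lb/kg = 54.04545 kg
Dose = 0.9 mg/kg/hr × 54.04545 kg = 48.64091 mg/hr
Concentration = 330 mg ÷ 475 mL = 0.6947368 mg/mL
Rate = 48.64091 mg/hr ÷ 0.6947368 mg/mL = 70.01343 mL/hr
Volume infused = 70.01343 mL/hr × 5 hr = 350.0671 mL
Volume remaining = 475 − 350.0671 = 124.9329 mL
Drug remaining = 124.9329 mL × 0.6947368 mg/mL = 86.79545 mg

86.8 mg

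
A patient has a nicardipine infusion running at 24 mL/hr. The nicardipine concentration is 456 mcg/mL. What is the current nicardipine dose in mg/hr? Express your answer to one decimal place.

Concentration = 456 mcg/mL = 0.456 mg/mL
Drug rate = 24 mL/hr × 0.456 mg/mL = 10.944 mg/hr

10.9 mg/hr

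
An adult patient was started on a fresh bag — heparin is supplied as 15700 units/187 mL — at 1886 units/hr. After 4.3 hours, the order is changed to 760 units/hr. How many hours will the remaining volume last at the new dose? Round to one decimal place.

10.0 hours

Initial rate:
Concentration = 15700 units ÷ 187 mL = 83.95722 units/mL
Rate = 1886 units/hr ÷ 83.95722 units/mL = 22.46382 mL/hr
Volume infused so far = 22.46382 mL/hr × 4.3 hr = 96.59443 mL
Volume remaining = 187 − 96.59443 = 90.40557 mL
New rate:
Rate = 760 units/hr ÷ 83.95722 units/mL = 9.052229 mL/hr
Time remaining = 90.40557 mL ÷ 9.052229 mL/hr = 9.987105 hr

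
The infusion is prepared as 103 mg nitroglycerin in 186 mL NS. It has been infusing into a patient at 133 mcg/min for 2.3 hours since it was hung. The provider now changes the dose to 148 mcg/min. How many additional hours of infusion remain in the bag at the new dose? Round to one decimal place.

9.5 hours

Initial rate:
133 mcg/min × 60 min/hr = 7980 mcg/hr
Concentration = 103 mg ÷ 186 mL = 0.5537634 mg/mL = 553.7634 mcg/mL
Rate = 7980 mcg/hr ÷ 553.7634 mcg/mL = 14.41049 mL/hr
Volume infused so far = 14.41049 mL/hr × 2.3 hr = 33.14412 mL
Volume remaining = 186 − 33.14412 = 152.8559 mL
New rate:
148 mcg/min × 60 min/hr = 8880 mcg/hr
Rate = 8880 mcg/hr ÷ 553.7634 mcg/mL = 16.03573 mL/hr
Time remaining = 152.8559 mL ÷ 16.03573 mL/hr = 9.532207 hr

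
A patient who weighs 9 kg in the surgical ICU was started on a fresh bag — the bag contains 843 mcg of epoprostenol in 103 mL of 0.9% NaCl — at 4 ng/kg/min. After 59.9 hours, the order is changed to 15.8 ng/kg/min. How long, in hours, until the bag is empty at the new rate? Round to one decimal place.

83.6 hours

Initial rate:
Dose = 4 ng/kg/min × 9 kg = 36 ng/min
36 ng/min × 60 min/hr = 2160 ng/hr
Concentration = 843 mcg ÷ 103 mL = 8.184466 mcg/mL = 8184.466 ng/mL
Rate = 2160 ng/hr ÷ 8184.466 ng/mL = 0.2639146 mL/hr
Volume infused so far = 0.2639146 mL/hr × 59.9 hr = 15.80848 mL
Volume remaining = 103 − 15.80848 = 87.19152 mL
New rate:
Dose = 15.8 ng/kg/min × 9 kg = 142.2 ng/min
142.2 ng/min × 60 min/hr = 8532 ng/hr
Rate = 8532 ng/hr ÷ 8184.466 ng/mL = 1.042463 mL/hr
Time remaining = 87.19152 mL ÷ 1.042463 mL/hr = 83.63994 hr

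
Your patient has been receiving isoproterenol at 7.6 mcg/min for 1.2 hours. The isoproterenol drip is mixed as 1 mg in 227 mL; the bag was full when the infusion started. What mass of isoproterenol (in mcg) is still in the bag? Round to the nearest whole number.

453 mcg

7.6 mcg/min × 60 min/hr = 456 mcg/hr
Concentration = 1 mg ÷ 227 mL = 0.004405286 mg/mL = 4.405286 mcg/mL
Rate = 456 mcg/hr ÷ 4.405286 mcg/mL = 103.512 mL/hr
Volume infused = 103.512 mL/hr × 1.2 hr = 124.2144 mL
Volume remaining = 227 − 124.2144 = 102.7856 mL
Drug remaining = 102.7856 mL × 4.405286 mcg/mL = 452.8 mcg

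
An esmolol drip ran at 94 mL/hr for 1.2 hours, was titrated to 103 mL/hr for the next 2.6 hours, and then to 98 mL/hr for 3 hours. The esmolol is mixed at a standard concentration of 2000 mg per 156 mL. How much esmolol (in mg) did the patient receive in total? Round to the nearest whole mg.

Concentration = 2000 mg ÷ 156 mL = 12.82051 mg/mL
Stage 1: 94 mL/hr × 1.2 hr = 112.8 mL → 112.8 mL × 12.82051 mg/mL = 1446.154 mg
Stage 2: 103 mL/hr × 2.6 hr = 267.8 mL → 267.8 mL × 12.82051 mg/mL = 3433.333 mg
Stage 3: 98 mL/hr × 3 hr = 294 mL → 294 mL × 12.82051 mg/mL = 3769.231 mg
Total = 1446.154 + 3433.333 + 3769.231 = 8648.718 mg

8649 mg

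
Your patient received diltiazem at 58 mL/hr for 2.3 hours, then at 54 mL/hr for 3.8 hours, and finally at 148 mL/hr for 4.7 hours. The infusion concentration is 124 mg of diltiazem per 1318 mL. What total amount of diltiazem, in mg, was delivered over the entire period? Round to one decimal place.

97.3 mg

Concentration = 124 mg ÷ 1318 mL = 0.09408194 mg/mL
Stage 1: 58 mL/hr × 2.3 hr = 133.4 mL → 133.4 mL × 0.09408194 mg/mL = 12.55053 mg
Stage 2: 54 mL/hr × 3.8 hr = 205.2 mL → 205.2 mL × 0.09408194 mg/mL = 19.30561 mg
Stage 3: 148 mL/hr × 4.7 hr = 695.6 mL → 695.6 mL × 0.09408194 mg/mL = 65.4434 mg
Total = 12.55053 + 19.30561 + 65.4434 = 97.29954 mg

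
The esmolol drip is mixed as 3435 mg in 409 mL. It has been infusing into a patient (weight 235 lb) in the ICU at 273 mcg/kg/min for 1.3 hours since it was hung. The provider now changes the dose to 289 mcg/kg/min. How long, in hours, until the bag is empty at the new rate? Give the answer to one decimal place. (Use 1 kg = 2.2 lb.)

0.6 hours

Initial rate:
Weight = 235 lb ÷ 2.2 lb/kg = 106.8182 kg
Dose = 273 mcg/kg/min × 106.8182 kg = 29161.36 mcg/min
29161.36 mcg/min × 60 min/hr = 1749682 mcg/hr
Concentration = 3435 mg ÷ 409 mL = 8.398533 mg/mL = 8398.533 mcg/mL
Rate = 1749682 mcg/hr ÷ 8398.533 mcg/mL = 208.3318 mL/hr
Volume infused so far = 208.3318 mL/hr × 1.3 hr = 270.8314 mL
Volume remaining = 409 − 270.8314 = 138.1686 mL
New rate:
Dose = 289 mcg/kg/min × 106.8182 kg = 30870.45 mcg/min
30870.45 mcg/min × 60 min/hr = 1852227 mcg/hr
Rate = 1852227 mcg/hr ÷ 8398.533 mcg/mL = 220.5418 mL/hr
Time remaining = 138.1686 mL ÷ 220.5418 mL/hr = 0.6264964 hr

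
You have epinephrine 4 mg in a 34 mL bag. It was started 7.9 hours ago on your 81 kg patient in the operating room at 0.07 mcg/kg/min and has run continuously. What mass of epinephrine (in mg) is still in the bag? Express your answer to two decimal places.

Dose = 0.07 mcg/kg/min × 81 kg = 5.67 mcg/min
5.67 mcg/min × 60 min/hr = 340.2 mcg/hr
Concentration = 4 mg ÷ 34 mL = 0.1176471 mg/mL = 117.6471 mcg/mL
Rate = 340.2 mcg/hr ÷ 117.6471 mcg/mL = 2.8917 mL/hr
Volume infused = 2.8917 mL/hr × 7.9 hr = 22.84443 mL
Volume remaining = 34 − 22.84443 = 11.15557 mL
Drug remaining = 11.15557 mL × 117.6471 mcg/mL = 1312.42 mcg = 1.31242 mg

1.31 mg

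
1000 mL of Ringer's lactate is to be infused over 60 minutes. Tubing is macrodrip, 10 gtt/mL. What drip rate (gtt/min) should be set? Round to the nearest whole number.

167 gtt/min

1000 mL ÷ (60 min) = 16.66667 mL/min
16.66667 mL/min × 10 gtt/mL = 166.6667 gtt/min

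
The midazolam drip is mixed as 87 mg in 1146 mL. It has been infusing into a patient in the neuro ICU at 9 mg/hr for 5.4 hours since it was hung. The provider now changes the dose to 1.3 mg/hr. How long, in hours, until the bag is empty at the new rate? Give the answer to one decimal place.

Initial rate:
Concentration = 87 mg ÷ 1146 mL = 0.07591623 mg/mL
Rate = 9 mg/hr ÷ 0.07591623 mg/mL = 118.5517 mL/hr
Volume infused so far = 118.5517 mL/hr × 5.4 hr = 640.1793 mL
Volume remaining = 1146 − 640.1793 = 505.8207 mL
New rate:
Rate = 1.3 mg/hr ÷ 0.07591623 mg/mL = 17.12414 mL/hr
Time remaining = 505.8207 mL ÷ 17.12414 mL/hr = 29.53846 hr

29.5 hours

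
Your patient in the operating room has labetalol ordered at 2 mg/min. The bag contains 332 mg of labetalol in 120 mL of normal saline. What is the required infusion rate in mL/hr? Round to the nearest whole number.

43 mL/hr

2 mg/min × 60 min/hr = 120 mg/hr
Concentration = 332 mg ÷ 120 mL = 2.766667 mg/mL
Rate = 120 mg/hr ÷ 2.766667 mg/mL = 43.37349 mL/hr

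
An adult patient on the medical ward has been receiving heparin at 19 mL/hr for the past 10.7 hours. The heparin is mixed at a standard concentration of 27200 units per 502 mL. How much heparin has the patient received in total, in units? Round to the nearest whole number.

Concentration = 27200 units ÷ 502 mL = 54.18327 units/mL
Drug rate = 19 mL/hr × 54.18327 units/mL = 1029.482 units/hr
Total = 1029.482 units/hr × 10.7 hr = 11015.46 units

11015 units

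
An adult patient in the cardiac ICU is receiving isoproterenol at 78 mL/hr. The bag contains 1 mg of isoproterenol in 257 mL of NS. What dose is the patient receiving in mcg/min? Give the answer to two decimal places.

Concentration = 1 mg ÷ 257 mL = 0.003891051 mg/mL = 3.891051 mcg/mL
Drug rate = 78 mL/hr × 3.891051 mcg/mL = 303.5019 mcg/hr
303.5019 mcg/hr ÷ 60 min/hr = 5.058366 mcg/min

5.06 mcg/min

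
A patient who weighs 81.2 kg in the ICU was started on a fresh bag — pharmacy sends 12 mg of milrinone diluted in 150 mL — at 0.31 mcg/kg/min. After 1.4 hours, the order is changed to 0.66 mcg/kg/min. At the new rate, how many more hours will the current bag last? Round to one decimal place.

3.1 hours

Initial rate:
Dose = 0.31 mcg/kg/min × 81.2 kg = 25.172 mcg/min
25.172 mcg/min × 60 min/hr = 1510.32 mcg/hr
Concentration = 12 mg ÷ 150 mL = 0.08 mg/mL = 80 mcg/mL
Rate = 1510.32 mcg/hr ÷ 80 mcg/mL = 18.879 mL/hr
Volume infused so far = 18.879 mL/hr × 1.4 hr = 26.4306 mL
Volume remaining = 150 − 26.4306 = 123.5694 mL
New rate:
Dose = 0.66 mcg/kg/min × 81.2 kg = 53.592 mcg/min
53.592 mcg/min × 60 min/hr = 3215.52 mcg/hr
Rate = 3215.52 mcg/hr ÷ 80 mcg/mL = 40.194 mL/hr
Time remaining = 123.5694 mL ÷ 40.194 mL/hr = 3.074325 hr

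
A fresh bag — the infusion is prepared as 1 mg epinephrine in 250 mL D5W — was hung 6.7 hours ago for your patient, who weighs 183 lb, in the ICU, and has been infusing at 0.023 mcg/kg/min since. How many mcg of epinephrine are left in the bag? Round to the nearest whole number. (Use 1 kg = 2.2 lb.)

Weight = 183 lb ÷ 2.2 lb/kg = 83.18182 kg
Dose = 0.023 mcg/kg/min × 83.18182 kg = 1.913182 mcg/min
1.913182 mcg/min × 60 min/hr = 114.7909 mcg/hr
Concentration = 1 mg ÷ 250 mL = 0.004 mg/mL = 4 mcg/mL
Rate = 114.7909 mcg/hr ÷ 4 mcg/mL = 28.69773 mL/hr
Volume infused = 28.69773 mL/hr × 6.7 hr = 192.2748 mL
Volume remaining = 250 − 192.2748 = 57.72523 mL
Drug remaining = 57.72523 mL × 4 mcg/mL = 230.9009 mcg

231 mcg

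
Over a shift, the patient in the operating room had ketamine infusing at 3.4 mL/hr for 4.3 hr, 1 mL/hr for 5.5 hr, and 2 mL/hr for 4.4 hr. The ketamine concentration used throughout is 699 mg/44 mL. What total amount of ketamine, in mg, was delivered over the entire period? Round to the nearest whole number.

Concentration = 699 mg ÷ 44 mL = 15.88636 mg/mL
Stage 1: 3.4 mL/hr × 4.3 hr = 14.62 mL → 14.62 mL × 15.88636 mg/mL = 232.2586 mg
Stage 2: 1 mL/hr × 5.5 hr = 5.5 mL → 5.5 mL × 15.88636 mg/mL = 87.375 mg
Stage 3: 2 mL/hr × 4.4 hr = 8.8 mL → 8.8 mL × 15.88636 mg/mL = 139.8 mg
Total = 232.2586 + 87.375 + 139.8 = 459.4336 mg

459 mg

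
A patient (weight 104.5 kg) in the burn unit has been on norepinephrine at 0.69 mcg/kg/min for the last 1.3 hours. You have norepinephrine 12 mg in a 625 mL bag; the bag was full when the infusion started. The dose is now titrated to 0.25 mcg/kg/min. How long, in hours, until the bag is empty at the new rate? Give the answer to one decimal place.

4.1 hours

Initial rate:
Dose = 0.69 mcg/kg/min × 104.5 kg = 72.105 mcg/min
72.105 mcg/min × 60 min/hr = 4326.3 mcg/hr
Concentration = 12 mg ÷ 625 mL = 0.0192 mg/mL = 19.2 mcg/mL
Rate = 4326.3 mcg/hr ÷ 19.2 mcg/mL = 225.3281 mL/hr
Volume infused so far = 225.3281 mL/hr × 1.3 hr = 292.9266 mL
Volume remaining = 625 − 292.9266 = 332.0734 mL
New rate:
Dose = 0.25 mcg/kg/min × 104.5 kg = 26.125 mcg/min
26.125 mcg/min × 60 min/hr = 1567.5 mcg/hr
Rate = 1567.5 mcg/hr ÷ 19.2 mcg/mL = 81.64062 mL/hr
Time remaining = 332.0734 mL ÷ 81.64062 mL/hr = 4.067502 hr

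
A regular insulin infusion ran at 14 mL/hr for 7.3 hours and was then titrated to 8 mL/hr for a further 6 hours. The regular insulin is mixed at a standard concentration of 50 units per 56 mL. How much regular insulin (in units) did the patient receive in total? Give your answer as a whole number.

Concentration = 50 units ÷ 56 mL = 0.8928571 units/mL
Stage 1: 14 mL/hr × 7.3 hr = 102.2 mL → 102.2 mL × 0.8928571 units/mL = 91.25 units
Stage 2: 8 mL/hr × 6 hr = 48 mL → 48 mL × 0.8928571 units/mL = 42.85714 units
Total = 91.25 + 42.85714 = 134.1071 units

134 units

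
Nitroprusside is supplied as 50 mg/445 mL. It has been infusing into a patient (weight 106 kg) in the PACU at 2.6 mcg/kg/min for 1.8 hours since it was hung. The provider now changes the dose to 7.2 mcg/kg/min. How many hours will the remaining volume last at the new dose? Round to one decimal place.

Initial rate:
Dose = 2.6 mcg/kg/min × 106 kg = 275.6 mcg/min
275.6 mcg/min × 60 min/hr = 16536 mcg/hr
Concentration = 50 mg ÷ 445 mL = 0.1123596 mg/mL = 112.3596 mcg/mL
Rate = 16536 mcg/hr ÷ 112.3596 mcg/mL = 147.1704 mL/hr
Volume infused so far = 147.1704 mL/hr × 1.8 hr = 264.9067 mL
Volume remaining = 445 − 264.9067 = 180.0933 mL
New rate:
Dose = 7.2 mcg/kg/min × 106 kg = 763.2 mcg/min
763.2 mcg/min × 60 min/hr = 45792 mcg/hr
Rate = 45792 mcg/hr ÷ 112.3596 mcg/mL = 407.5488 mL/hr
Time remaining = 180.0933 mL ÷ 407.5488 mL/hr = 0.4418938 hr

0.4 hours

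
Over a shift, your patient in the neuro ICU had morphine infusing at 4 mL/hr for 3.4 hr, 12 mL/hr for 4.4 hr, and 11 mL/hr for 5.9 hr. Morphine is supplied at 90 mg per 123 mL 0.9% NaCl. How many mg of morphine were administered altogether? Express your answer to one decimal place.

Concentration = 90 mg ÷ 123 mL = 0.7317073 mg/mL
Stage 1: 4 mL/hr × 3.4 hr = 13.6 mL → 13.6 mL × 0.7317073 mg/mL = 9.95122 mg
Stage 2: 12 mL/hr × 4.4 hr = 52.8 mL → 52.8 mL × 0.7317073 mg/mL = 38.63415 mg
Stage 3: 11 mL/hr × 5.9 hr = 64.9 mL → 64.9 mL × 0.7317073 mg/mL = 47.4878 mg
Total = 9.95122 + 38.63415 + 47.4878 = 96.07317 mg

96.1 mg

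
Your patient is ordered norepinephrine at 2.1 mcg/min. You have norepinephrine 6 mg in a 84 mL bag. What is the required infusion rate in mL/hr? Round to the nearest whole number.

2.1 mcg/min × 60 min/hr = 126 mcg/hr
Concentration = 6 mg ÷ 84 mL = 0.07142857 mg/mL = 71.42857 mcg/mL
Rate = 126 mcg/hr ÷ 71.42857 mcg/mL = 1.764 mL/hr

2 mL/hr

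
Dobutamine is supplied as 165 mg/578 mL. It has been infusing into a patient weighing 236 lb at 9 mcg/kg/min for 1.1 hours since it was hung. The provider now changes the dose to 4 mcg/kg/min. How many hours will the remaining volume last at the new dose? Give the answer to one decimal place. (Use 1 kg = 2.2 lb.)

3.9 hours

Initial rate:
Weight = 236 lb ÷ 2.2 lb/kg = 107.2727 kg
Dose = 9 mcg/kg/min × 107.2727 kg = 965.4545 mcg/min
965.4545 mcg/min × 60 min/hr = 57927.27 mcg/hr
Concentration = 165 mg ÷ 578 mL = 0.2854671 mg/mL = 285.4671 mcg/mL
Rate = 57927.27 mcg/hr ÷ 285.4671 mcg/mL = 202.921 mL/hr
Volume infused so far = 202.921 mL/hr × 1.1 hr = 223.2131 mL
Volume remaining = 578 − 223.2131 = 354.7869 mL
New rate:
Dose = 4 mcg/kg/min × 107.2727 kg = 429.0909 mcg/min
429.0909 mcg/min × 60 min/hr = 25745.45 mcg/hr
Rate = 25745.45 mcg/hr ÷ 285.4671 mcg/mL = 90.18711 mL/hr
Time remaining = 354.7869 mL ÷ 90.18711 mL/hr = 3.933898 hr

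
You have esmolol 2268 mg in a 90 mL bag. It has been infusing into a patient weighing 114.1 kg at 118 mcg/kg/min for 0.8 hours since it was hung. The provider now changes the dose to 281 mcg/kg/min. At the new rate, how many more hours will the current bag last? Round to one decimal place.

0.8 hours

Initial rate:
Dose = 118 mcg/kg/min × 114.1 kg = 13463.8 mcg/min
13463.8 mcg/min × 60 min/hr = 807828 mcg/hr
Concentration = 2268 mg ÷ 90 mL = 25.2 mg/mL = 25200 mcg/mL
Rate = 807828 mcg/hr ÷ 25200 mcg/mL = 32.05667 mL/hr
Volume infused so far = 32.05667 mL/hr × 0.8 hr = 25.64533 mL
Volume remaining = 90 − 25.64533 = 64.35467 mL
New rate:
Dose = 281 mcg/kg/min × 114.1 kg = 32062.1 mcg/min
32062.1 mcg/min × 60 min/hr = 1923726 mcg/hr
Rate = 1923726 mcg/hr ÷ 25200 mcg/mL = 76.33833 mL/hr
Time remaining = 64.35467 mL ÷ 76.33833 mL/hr = 0.843019 hr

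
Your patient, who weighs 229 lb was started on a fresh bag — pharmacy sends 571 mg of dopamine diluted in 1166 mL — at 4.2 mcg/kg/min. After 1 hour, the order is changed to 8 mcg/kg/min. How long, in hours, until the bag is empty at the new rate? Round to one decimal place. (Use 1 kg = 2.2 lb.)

10.9 hours

Initial rate:
Weight = 229 lb ÷ 2.2 lb/kg = 104.0909 kg
Dose = 4.2 mcg/kg/min × 104.0909 kg = 437.1818 mcg/min
437.1818 mcg/min × 60 min/hr = 26230.91 mcg/hr
Concentration = 571 mg ÷ 1166 mL = 0.4897084 mg/mL = 489.7084 mcg/mL
Rate = 26230.91 mcg/hr ÷ 489.7084 mcg/mL = 53.56434 mL/hr
Volume infused so far = 53.56434 mL/hr × 1 hr = 53.56434 mL
Volume remaining = 1166 − 53.56434 = 1112.436 mL
New rate:
Dose = 8 mcg/kg/min × 104.0909 kg = 832.7273 mcg/min
832.7273 mcg/min × 60 min/hr = 49963.64 mcg/hr
Rate = 49963.64 mcg/hr ÷ 489.7084 mcg/mL = 102.0273 mL/hr
Time remaining = 1112.436 mL ÷ 102.0273 mL/hr = 10.90331 hr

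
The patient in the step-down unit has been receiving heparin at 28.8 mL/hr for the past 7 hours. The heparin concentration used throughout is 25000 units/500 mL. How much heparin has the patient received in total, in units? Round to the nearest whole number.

10080 units

Concentration = 25000 units ÷ 500 mL = 50 units/mL
Drug rate = 28.8 mL/hr × 50 units/mL = 1440 units/hr
Total = 1440 units/hr × 7 hr = 10080 units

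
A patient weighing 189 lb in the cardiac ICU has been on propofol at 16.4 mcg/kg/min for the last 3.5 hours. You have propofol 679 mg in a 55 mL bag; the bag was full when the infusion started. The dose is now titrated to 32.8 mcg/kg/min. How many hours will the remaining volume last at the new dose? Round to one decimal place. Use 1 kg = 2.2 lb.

2.3 hours

Initial rate:
Weight = 189 lb ÷ 2.2 lb/kg = 85.90909 kg
Dose = 16.4 mcg/kg/min × 85.90909 kg = 1408.909 mcg/min
1408.909 mcg/min × 60 min/hr = 84534.55 mcg/hr
Concentration = 679 mg ÷ 55 mL = 12.34545 mg/mL = 12345.45 mcg/mL
Rate = 84534.55 mcg/hr ÷ 12345.45 mcg/mL = 6.847423 mL/hr
Volume infused so far = 6.847423 mL/hr × 3.5 hr = 23.96598 mL
Volume remaining = 55 − 23.96598 = 31.03402 mL
New rate:
Dose = 32.8 mcg/kg/min × 85.90909 kg = 2817.818 mcg/min
2817.818 mcg/min × 60 min/hr = 169069.1 mcg/hr
Rate = 169069.1 mcg/hr ÷ 12345.45 mcg/mL = 13.69485 mL/hr
Time remaining = 31.03402 mL ÷ 13.69485 mL/hr = 2.26611 hr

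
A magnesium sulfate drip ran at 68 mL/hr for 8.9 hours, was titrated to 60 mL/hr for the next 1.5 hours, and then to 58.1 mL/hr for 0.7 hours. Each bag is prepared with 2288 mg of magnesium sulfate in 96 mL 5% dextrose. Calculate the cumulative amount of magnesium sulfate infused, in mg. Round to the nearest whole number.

17538 mg

Concentration = 2288 mg ÷ 96 mL = 23.83333 mg/mL
Stage 1: 68 mL/hr × 8.9 hr = 605.2 mL → 605.2 mL × 23.83333 mg/mL = 14423.93 mg
Stage 2: 60 mL/hr × 1.5 hr = 90 mL → 90 mL × 23.83333 mg/mL = 2145 mg
Stage 3: 58.1 mL/hr × 0.7 hr = 40.67 mL → 40.67 mL × 23.83333 mg/mL = 969.3017 mg
Total = 14423.93 + 2145 + 969.3017 = 17538.24 mg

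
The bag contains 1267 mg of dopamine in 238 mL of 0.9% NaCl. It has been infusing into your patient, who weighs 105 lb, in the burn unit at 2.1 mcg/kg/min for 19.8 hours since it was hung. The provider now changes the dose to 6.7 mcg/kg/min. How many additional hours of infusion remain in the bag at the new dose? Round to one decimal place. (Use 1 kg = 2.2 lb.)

59.8 hours

Initial rate:
Weight = 105 lb ÷ 2.2 lb/kg = 47.72727 kg
Dose = 2.1 mcg/kg/min × 47.72727 kg = 100.2273 mcg/min
100.2273 mcg/min × 60 min/hr = 6013.636 mcg/hr
Concentration = 1267 mg ÷ 238 mL = 5.323529 mg/mL = 5323.529 mcg/mL
Rate = 6013.636 mcg/hr ÷ 5323.529 mcg/mL = 1.129633 mL/hr
Volume infused so far = 1.129633 mL/hr × 19.8 hr = 22.36674 mL
Volume remaining = 238 − 22.36674 = 215.6333 mL
New rate:
Dose = 6.7 mcg/kg/min × 47.72727 kg = 319.7727 mcg/min
319.7727 mcg/min × 60 min/hr = 19186.36 mcg/hr
Rate = 19186.36 mcg/hr ÷ 5323.529 mcg/mL = 3.604068 mL/hr
Time remaining = 215.6333 mL ÷ 3.604068 mL/hr = 59.83051 hr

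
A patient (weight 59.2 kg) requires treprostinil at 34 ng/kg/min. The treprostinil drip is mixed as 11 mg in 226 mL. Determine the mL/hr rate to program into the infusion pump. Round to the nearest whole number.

Dose = 34 ng/kg/min × 59.2 kg = 2012.8 ng/min
2012.8 ng/min × 60 min/hr = 120768 ng/hr
Concentration = 11 mg ÷ 226 mL = 0.04867257 mg/mL = 48672.57 ng/mL
Rate = 120768 ng/hr ÷ 48672.57 ng/mL = 2.481233 mL/hr

2 mL/hr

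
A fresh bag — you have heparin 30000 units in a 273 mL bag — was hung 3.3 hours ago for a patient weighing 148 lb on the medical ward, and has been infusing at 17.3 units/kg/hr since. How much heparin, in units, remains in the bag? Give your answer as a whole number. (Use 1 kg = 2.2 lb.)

Weight = 148 lb ÷ 2.2 lb/kg = 67.27273 kg
Dose = 17.3 units/kg/hr × 67.27273 kg = 1163.818 units/hr
Concentration = 30000 units ÷ 273 mL = 109.8901 units/mL
Rate = 1163.818 units/hr ÷ 109.8901 units/mL = 10.59075 mL/hr
Volume infused = 10.59075 mL/hr × 3.3 hr = 34.94946 mL
Volume remaining = 273 − 34.94946 = 238.0505 mL
Drug remaining = 238.0505 mL × 109.8901 units/mL = 26159.4 units

26159 units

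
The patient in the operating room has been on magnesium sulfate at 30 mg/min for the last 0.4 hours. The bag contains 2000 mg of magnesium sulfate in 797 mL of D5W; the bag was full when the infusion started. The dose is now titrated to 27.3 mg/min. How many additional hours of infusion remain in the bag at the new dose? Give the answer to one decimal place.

Initial rate:
30 mg/min × 60 min/hr = 1800 mg/hr
Concentration = 2000 mg ÷ 797 mL = 2.50941 mg/mL
Rate = 1800 mg/hr ÷ 2.50941 mg/mL = 717.3 mL/hr
Volume infused so far = 717.3 mL/hr × 0.4 hr = 286.92 mL
Volume remaining = 797 − 286.92 = 510.08 mL
New rate:
27.3 mg/min × 60 min/hr = 1638 mg/hr
Rate = 1638 mg/hr ÷ 2.50941 mg/mL = 652.743 mL/hr
Time remaining = 510.08 mL ÷ 652.743 mL/hr = 0.7814408 hr

0.8 hours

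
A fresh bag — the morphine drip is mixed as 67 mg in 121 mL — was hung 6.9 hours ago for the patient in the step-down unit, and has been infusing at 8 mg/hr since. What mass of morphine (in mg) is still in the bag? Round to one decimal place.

11.8 mg

Concentration = 67 mg ÷ 121 mL = 0.553719 mg/mL
Rate = 8 mg/hr ÷ 0.553719 mg/mL = 14.44776 mL/hr
Volume infused = 14.44776 mL/hr × 6.9 hr = 99.68955 mL
Volume remaining = 121 − 99.68955 = 21.31045 mL
Drug remaining = 21.31045 mL × 0.553719 mg/mL = 11.8 mg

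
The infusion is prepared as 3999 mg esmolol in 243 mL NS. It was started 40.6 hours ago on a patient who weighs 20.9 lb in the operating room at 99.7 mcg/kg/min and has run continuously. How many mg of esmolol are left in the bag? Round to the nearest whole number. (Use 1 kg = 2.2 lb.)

1692 mg

Weight = 20.9 lb ÷ 2.2 lb/kg = 9.5 kg
Dose = 99.7 mcg/kg/min × 9.5 kg = 947.15 mcg/min
947.15 mcg/min × 60 min/hr = 56829 mcg/hr
Concentration = 3999 mg ÷ 243 mL = 16.45679 mg/mL = 16456.79 mcg/mL
Rate = 56829 mcg/hr ÷ 16456.79 mcg/mL = 3.453225 mL/hr
Volume infused = 3.453225 mL/hr × 40.6 hr = 140.2009 mL
Volume remaining = 243 − 140.2009 = 102.7991 mL
Drug remaining = 102.7991 mL × 16456.79 mcg/mL = 1691743 mcg = 1691.743 mg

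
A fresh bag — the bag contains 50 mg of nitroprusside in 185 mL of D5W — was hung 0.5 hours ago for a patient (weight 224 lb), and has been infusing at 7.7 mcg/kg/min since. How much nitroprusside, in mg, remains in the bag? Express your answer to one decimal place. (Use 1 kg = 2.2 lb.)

Weight = 224 lb ÷ 2.2 lb/kg = 101.8182 kg
Dose = 7.7 mcg/kg/min × 101.8182 kg = 784 mcg/min
784 mcg/min × 60 min/hr = 47040 mcg/hr
Concentration = 50 mg ÷ 185 mL = 0.2702703 mg/mL = 270.2703 mcg/mL
Rate = 47040 mcg/hr ÷ 270.2703 mcg/mL = 174.048 mL/hr
Volume infused = 174.048 mL/hr × 0.5 hr = 87.024 mL
Volume remaining = 185 − 87.024 = 97.976 mL
Drug remaining = 97.976 mL × 270.2703 mcg/mL = 26480 mcg = 26.48 mg

26.5 mg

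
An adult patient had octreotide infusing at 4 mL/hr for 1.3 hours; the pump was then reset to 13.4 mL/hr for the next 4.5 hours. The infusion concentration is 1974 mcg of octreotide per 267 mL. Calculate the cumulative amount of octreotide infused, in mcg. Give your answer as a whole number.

Concentration = 1974 mcg ÷ 267 mL = 7.393258 mcg/mL
Stage 1: 4 mL/hr × 1.3 hr = 5.2 mL → 5.2 mL × 7.393258 mcg/mL = 38.44494 mcg
Stage 2: 13.4 mL/hr × 4.5 hr = 60.3 mL → 60.3 mL × 7.393258 mcg/mL = 445.8135 mcg
Total = 38.44494 + 445.8135 = 484.2584 mcg

484 mcg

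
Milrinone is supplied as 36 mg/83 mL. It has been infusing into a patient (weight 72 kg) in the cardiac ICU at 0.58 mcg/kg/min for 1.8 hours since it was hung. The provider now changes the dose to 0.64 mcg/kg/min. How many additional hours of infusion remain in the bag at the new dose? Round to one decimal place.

Initial rate:
Dose = 0.58 mcg/kg/min × 72 kg = 41.76 mcg/min
41.76 mcg/min × 60 min/hr = 2505.6 mcg/hr
Concentration = 36 mg ÷ 83 mL = 0.4337349 mg/mL = 433.7349 mcg/mL
Rate = 2505.6 mcg/hr ÷ 433.7349 mcg/mL = 5.7768 mL/hr
Volume infused so far = 5.7768 mL/hr × 1.8 hr = 10.39824 mL
Volume remaining = 83 − 10.39824 = 72.60176 mL
New rate:
Dose = 0.64 mcg/kg/min × 72 kg = 46.08 mcg/min
46.08 mcg/min × 60 min/hr = 2764.8 mcg/hr
Rate = 2764.8 mcg/hr ÷ 433.7349 mcg/mL = 6.3744 mL/hr
Time remaining = 72.60176 mL ÷ 6.3744 mL/hr = 11.38958 hr

11.4 hours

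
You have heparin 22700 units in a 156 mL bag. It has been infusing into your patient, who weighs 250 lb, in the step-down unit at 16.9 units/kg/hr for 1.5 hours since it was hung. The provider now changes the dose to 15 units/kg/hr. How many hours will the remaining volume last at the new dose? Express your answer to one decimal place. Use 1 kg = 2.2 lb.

11.6 hours

Initial rate:
Weight = 250 lb ÷ 2.2 lb/kg = 113.6364 kg
Dose = 16.9 units/kg/hr × 113.6364 kg = 1920.455 units/hr
Concentration = 22700 units ÷ 156 mL = 145.5128 units/mL
Rate = 1920.455 units/hr ÷ 145.5128 units/mL = 13.19784 mL/hr
Volume infused so far = 13.19784 mL/hr × 1.5 hr = 19.79676 mL
Volume remaining = 156 − 19.79676 = 136.2032 mL
New rate:
Dose = 15 units/kg/hr × 113.6364 kg = 1704.545 units/hr
Rate = 1704.545 units/hr ÷ 145.5128 units/mL = 11.71406 mL/hr
Time remaining = 136.2032 mL ÷ 11.71406 mL/hr = 11.62733 hr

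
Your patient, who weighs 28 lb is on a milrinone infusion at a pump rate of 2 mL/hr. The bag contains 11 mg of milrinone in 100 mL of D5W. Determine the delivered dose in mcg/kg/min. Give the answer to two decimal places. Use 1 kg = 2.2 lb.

Weight = 28 lb ÷ 2.2 lb/kg = 12.72727 kg
Concentration = 11 mg ÷ 100 mL = 0.11 mg/mL = 110 mcg/mL
Drug rate = 2 mL/hr × 110 mcg/mL = 220 mcg/hr
220 mcg/hr ÷ 60 min/hr = 3.666667 mcg/min
3.666667 mcg/min ÷ 12.72727 kg = 0.2880952 mcg/kg/min

0.29 mcg/kg/min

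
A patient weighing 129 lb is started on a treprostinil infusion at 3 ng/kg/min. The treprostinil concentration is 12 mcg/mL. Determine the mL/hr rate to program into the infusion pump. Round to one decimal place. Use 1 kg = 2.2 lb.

Weight = 129 lb ÷ 2.2 lb/kg = 58.63636 kg
Dose = 3 ng/kg/min × 58.63636 kg = 175.9091 ng/min
175.9091 ng/min × 60 min/hr = 10554.55 ng/hr
Concentration = 12 mcg/mL = 12000 ng/mL
Rate = 10554.55 ng/hr ÷ 12000 ng/mL = 0.8795455 mL/hr

0.9 mL/hr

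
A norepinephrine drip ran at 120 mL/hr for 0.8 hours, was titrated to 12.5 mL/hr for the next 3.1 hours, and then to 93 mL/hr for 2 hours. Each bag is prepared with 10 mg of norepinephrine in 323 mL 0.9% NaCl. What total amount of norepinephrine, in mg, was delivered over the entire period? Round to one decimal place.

Concentration = 10 mg ÷ 323 mL = 0.03095975 mg/mL
Stage 1: 120 mL/hr × 0.8 hr = 96 mL → 96 mL × 0.03095975 mg/mL = 2.972136 mg
Stage 2: 12.5 mL/hr × 3.1 hr = 38.75 mL → 38.75 mL × 0.03095975 mg/mL = 1.19969 mg
Stage 3: 93 mL/hr × 2 hr = 186 mL → 186 mL × 0.03095975 mg/mL = 5.758514 mg
Total = 2.972136 + 1.19969 + 5.758514 = 9.930341 mg

9.9 mg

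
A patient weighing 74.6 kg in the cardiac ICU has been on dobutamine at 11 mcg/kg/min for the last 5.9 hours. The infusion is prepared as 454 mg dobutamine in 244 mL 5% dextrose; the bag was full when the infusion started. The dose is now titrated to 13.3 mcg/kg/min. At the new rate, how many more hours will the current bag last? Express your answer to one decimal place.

2.7 hours

Initial rate:
Dose = 11 mcg/kg/min × 74.6 kg = 820.6 mcg/min
820.6 mcg/min × 60 min/hr = 49236 mcg/hr
Concentration = 454 mg ÷ 244 mL = 1.860656 mg/mL = 1860.656 mcg/mL
Rate = 49236 mcg/hr ÷ 1860.656 mcg/mL = 26.46164 mL/hr
Volume infused so far = 26.46164 mL/hr × 5.9 hr = 156.1237 mL
Volume remaining = 244 − 156.1237 = 87.87633 mL
New rate:
Dose = 13.3 mcg/kg/min × 74.6 kg = 992.18 mcg/min
992.18 mcg/min × 60 min/hr = 59530.8 mcg/hr
Rate = 59530.8 mcg/hr ÷ 1860.656 mcg/mL = 31.99453 mL/hr
Time remaining = 87.87633 mL ÷ 31.99453 mL/hr = 2.746605 hr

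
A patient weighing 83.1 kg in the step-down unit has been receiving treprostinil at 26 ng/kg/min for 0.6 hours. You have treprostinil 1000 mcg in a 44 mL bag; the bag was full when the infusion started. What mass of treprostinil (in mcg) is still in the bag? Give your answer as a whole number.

922 mcg

Dose = 26 ng/kg/min × 83.1 kg = 2160.6 ng/min
2160.6 ng/min × 60 min/hr = 129636 ng/hr
Concentration = 1000 mcg ÷ 44 mL = 22.72727 mcg/mL = 22727.27 ng/mL
Rate = 129636 ng/hr ÷ 22727.27 ng/mL = 5.703984 mL/hr
Volume infused = 5.703984 mL/hr × 0.6 hr = 3.42239 mL
Volume remaining = 44 − 3.42239 = 40.57761 mL
Drug remaining = 40.57761 mL × 22727.27 ng/mL = 922218.4 ng = 922.2184 mcg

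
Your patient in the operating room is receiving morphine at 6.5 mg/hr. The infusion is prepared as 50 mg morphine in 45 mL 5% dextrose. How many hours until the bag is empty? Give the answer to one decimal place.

Concentration = 50 mg ÷ 45 mL = 1.111111 mg/mL
Rate = 6.5 mg/hr ÷ 1.111111 mg/mL = 5.85 mL/hr
Duration = 45 mL ÷ 5.85 mL/hr = 7.692308 hr

7.7 hours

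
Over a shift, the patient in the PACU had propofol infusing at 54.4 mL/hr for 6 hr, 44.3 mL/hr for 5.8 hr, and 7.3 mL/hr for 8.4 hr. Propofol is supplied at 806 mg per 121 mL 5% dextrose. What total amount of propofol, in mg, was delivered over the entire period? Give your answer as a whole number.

Concentration = 806 mg ÷ 121 mL = 6.661157 mg/mL
Stage 1: 54.4 mL/hr × 6 hr = 326.4 mL → 326.4 mL × 6.661157 mg/mL = 2174.202 mg
Stage 2: 44.3 mL/hr × 5.8 hr = 256.94 mL → 256.94 mL × 6.661157 mg/mL = 1711.518 mg
Stage 3: 7.3 mL/hr × 8.4 hr = 61.32 mL → 61.32 mL × 6.661157 mg/mL = 408.4621 mg
Total = 2174.202 + 1711.518 + 408.4621 = 4294.181 mg

4294 mg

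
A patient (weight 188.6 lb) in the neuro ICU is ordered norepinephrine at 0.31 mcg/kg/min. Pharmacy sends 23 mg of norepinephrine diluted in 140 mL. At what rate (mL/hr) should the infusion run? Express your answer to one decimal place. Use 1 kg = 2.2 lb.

9.7 mL/hr

Weight = 188.6 lb ÷ 2.2 lb/kg = 85.72727 kg
Dose = 0.31 mcg/kg/min × 85.72727 kg = 26.57545 mcg/min
26.57545 mcg/min × 60 min/hr = 1594.527 mcg/hr
Concentration = 23 mg ÷ 140 mL = 0.1642857 mg/mL = 164.2857 mcg/mL
Rate = 1594.527 mcg/hr ÷ 164.2857 mcg/mL = 9.705818 mL/hr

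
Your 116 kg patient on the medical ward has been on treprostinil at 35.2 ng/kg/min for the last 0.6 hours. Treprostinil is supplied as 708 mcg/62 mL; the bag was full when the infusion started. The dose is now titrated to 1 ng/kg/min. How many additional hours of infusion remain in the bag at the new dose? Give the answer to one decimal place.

Initial rate:
Dose = 35.2 ng/kg/min × 116 kg = 4083.2 ng/min
4083.2 ng/min × 60 min/hr = 244992 ng/hr
Concentration = 708 mcg ÷ 62 mL = 11.41935 mcg/mL = 11419.35 ng/mL
Rate = 244992 ng/hr ÷ 11419.35 ng/mL = 21.4541 mL/hr
Volume infused so far = 21.4541 mL/hr × 0.6 hr = 12.87246 mL
Volume remaining = 62 − 12.87246 = 49.12754 mL
New rate:
Dose = 1 ng/kg/min × 116 kg = 116 ng/min
116 ng/min × 60 min/hr = 6960 ng/hr
Rate = 6960 ng/hr ÷ 11419.35 ng/mL = 0.6094915 mL/hr
Time remaining = 49.12754 mL ÷ 0.6094915 mL/hr = 80.60414 hr

80.6 hours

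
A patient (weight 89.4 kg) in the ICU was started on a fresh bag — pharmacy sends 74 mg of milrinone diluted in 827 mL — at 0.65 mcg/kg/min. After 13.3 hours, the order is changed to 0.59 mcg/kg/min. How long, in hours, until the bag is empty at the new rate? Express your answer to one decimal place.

Initial rate:
Dose = 0.65 mcg/kg/min × 89.4 kg = 58.11 mcg/min
58.11 mcg/min × 60 min/hr = 3486.6 mcg/hr
Concentration = 74 mg ÷ 827 mL = 0.08948005 mg/mL = 89.48005 mcg/mL
Rate = 3486.6 mcg/hr ÷ 89.48005 mcg/mL = 38.96511 mL/hr
Volume infused so far = 38.96511 mL/hr × 13.3 hr = 518.236 mL
Volume remaining = 827 − 518.236 = 308.764 mL
New rate:
Dose = 0.59 mcg/kg/min × 89.4 kg = 52.746 mcg/min
52.746 mcg/min × 60 min/hr = 3164.76 mcg/hr
Rate = 3164.76 mcg/hr ÷ 89.48005 mcg/mL = 35.36833 mL/hr
Time remaining = 308.764 mL ÷ 35.36833 mL/hr = 8.729957 hr

8.7 hours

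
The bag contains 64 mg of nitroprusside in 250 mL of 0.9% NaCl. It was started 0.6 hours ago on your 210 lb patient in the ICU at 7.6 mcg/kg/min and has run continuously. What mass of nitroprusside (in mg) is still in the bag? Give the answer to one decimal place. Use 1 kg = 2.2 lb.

37.9 mg

Weight = 210 lb ÷ 2.2 lb/kg = 95.45455 kg
Dose = 7.6 mcg/kg/min × 95.45455 kg = 725.4545 mcg/min
725.4545 mcg/min × 60 min/hr = 43527.27 mcg/hr
Concentration = 64 mg ÷ 250 mL = 0.256 mg/mL = 256 mcg/mL
Rate = 43527.27 mcg/hr ÷ 256 mcg/mL = 170.0284 mL/hr
Volume infused = 170.0284 mL/hr × 0.6 hr = 102.017 mL
Volume remaining = 250 − 102.017 = 147.983 mL
Drug remaining = 147.983 mL × 256 mcg/mL = 37883.64 mcg = 37.88364 mg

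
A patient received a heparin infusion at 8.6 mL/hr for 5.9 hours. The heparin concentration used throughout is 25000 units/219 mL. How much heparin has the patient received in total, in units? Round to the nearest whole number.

Concentration = 25000 units ÷ 219 mL = 114.1553 units/mL
Drug rate = 8.6 mL/hr × 114.1553 units/mL = 981.7352 units/hr
Total = 981.7352 units/hr × 5.9 hr = 5792.237 units

5792 units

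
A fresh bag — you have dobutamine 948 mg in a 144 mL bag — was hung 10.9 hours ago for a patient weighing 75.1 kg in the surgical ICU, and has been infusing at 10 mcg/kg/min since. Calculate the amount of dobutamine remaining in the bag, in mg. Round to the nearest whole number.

457 mg

Dose = 10 mcg/kg/min × 75.1 kg = 751 mcg/min
751 mcg/min × 60 min/hr = 45060 mcg/hr
Concentration = 948 mg ÷ 144 mL = 6.583333 mg/mL = 6583.333 mcg/mL
Rate = 45060 mcg/hr ÷ 6583.333 mcg/mL = 6.844557 mL/hr
Volume infused = 6.844557 mL/hr × 10.9 hr = 74.60567 mL
Volume remaining = 144 − 74.60567 = 69.39433 mL
Drug remaining = 69.39433 mL × 6583.333 mcg/mL = 456846 mcg = 456.846 mg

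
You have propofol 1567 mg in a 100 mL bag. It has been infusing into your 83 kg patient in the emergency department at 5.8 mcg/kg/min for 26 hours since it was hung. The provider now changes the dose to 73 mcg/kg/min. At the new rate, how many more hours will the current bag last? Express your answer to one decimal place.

2.2 hours

Initial rate:
Dose = 5.8 mcg/kg/min × 83 kg = 481.4 mcg/min
481.4 mcg/min × 60 min/hr = 28884 mcg/hr
Concentration = 1567 mg ÷ 100 mL = 15.67 mg/mL = 15670 mcg/mL
Rate = 28884 mcg/hr ÷ 15670 mcg/mL = 1.843267 mL/hr
Volume infused so far = 1.843267 mL/hr × 26 hr = 47.92495 mL
Volume remaining = 100 − 47.92495 = 52.07505 mL
New rate:
Dose = 73 mcg/kg/min × 83 kg = 6059 mcg/min
6059 mcg/min × 60 min/hr = 363540 mcg/hr
Rate = 363540 mcg/hr ÷ 15670 mcg/mL = 23.19974 mL/hr
Time remaining = 52.07505 mL ÷ 23.19974 mL/hr = 2.244639 hr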